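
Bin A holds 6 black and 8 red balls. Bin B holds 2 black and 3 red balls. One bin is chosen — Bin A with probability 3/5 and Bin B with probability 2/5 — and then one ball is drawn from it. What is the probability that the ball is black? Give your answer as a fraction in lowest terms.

From Bin A: P(black) = 6/14.
From Bin B: P(black) = 2/5.
Total probability = (3/5)(6/14) + (2/5)(2/5) = 73/175.

73/175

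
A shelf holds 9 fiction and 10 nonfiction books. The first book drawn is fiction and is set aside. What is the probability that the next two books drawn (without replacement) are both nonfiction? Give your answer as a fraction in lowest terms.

5/17

With the first book removed, 10 nonfiction remain out of 18.
P = 10/18 × 9/17 = 90/306 = 5/17.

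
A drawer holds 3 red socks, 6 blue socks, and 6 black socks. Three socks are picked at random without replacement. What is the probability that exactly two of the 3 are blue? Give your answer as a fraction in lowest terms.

27/91

One ordering (blue drawn first) has probability 6/15 × 5/14 × 9/13 = 270/2730 = 9/91.
There are C(3,2) = 3 such orderings, each equally likely, so P = 3 × 9/91 = 27/91.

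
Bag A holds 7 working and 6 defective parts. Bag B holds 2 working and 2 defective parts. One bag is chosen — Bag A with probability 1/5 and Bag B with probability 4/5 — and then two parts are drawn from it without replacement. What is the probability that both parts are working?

73/390

From Bag A: P(both working) = (7/13)(6/12) = 7/26.
From Bag B: P(both working) = (2/4)(1/3) = 1/6.
Total probability = (1/5)(7/26) + (4/5)(1/6) = 73/390.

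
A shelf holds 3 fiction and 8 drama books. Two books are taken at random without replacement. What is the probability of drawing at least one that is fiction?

27/55

P(no fiction) = 8/11 × 7/10 = 56/110 = 28/55.
P(at least one) = 1 − 28/55 = 27/55.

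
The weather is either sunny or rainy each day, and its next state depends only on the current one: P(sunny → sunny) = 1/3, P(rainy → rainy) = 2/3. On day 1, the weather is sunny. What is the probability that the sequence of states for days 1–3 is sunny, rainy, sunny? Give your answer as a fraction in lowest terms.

2/9

Day 1 is given. For each transition, use the conditional probability from the current state:
P(rainy | sunny) = 2/3; P(sunny | rainy) = 1/3.
P = 2/3 × 1/3 = 2/9.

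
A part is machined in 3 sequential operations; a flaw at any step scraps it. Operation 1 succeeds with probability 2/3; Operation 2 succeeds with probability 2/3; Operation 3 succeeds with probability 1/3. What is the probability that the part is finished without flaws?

Each stage is reached only if all earlier stages succeed, so
P = 2/3 × 2/3 × 1/3 = 4/27.

4/27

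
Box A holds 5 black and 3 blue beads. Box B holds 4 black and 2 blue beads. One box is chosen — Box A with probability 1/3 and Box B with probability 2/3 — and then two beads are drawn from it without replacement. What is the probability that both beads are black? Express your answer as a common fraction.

27/70

From Box A: P(both black) = (5/8)(4/7) = 5/14.
From Box B: P(both black) = (4/6)(3/5) = 2/5.
Total probability = (1/3)(5/14) + (2/3)(2/5) = 27/70.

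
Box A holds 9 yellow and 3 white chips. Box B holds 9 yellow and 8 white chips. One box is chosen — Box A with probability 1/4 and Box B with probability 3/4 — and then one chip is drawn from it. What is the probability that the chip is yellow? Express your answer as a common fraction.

159/272

From Box A: P(yellow) = 9/12.
From Box B: P(yellow) = 9/17.
Total probability = (1/4)(9/12) + (3/4)(9/17) = 159/272.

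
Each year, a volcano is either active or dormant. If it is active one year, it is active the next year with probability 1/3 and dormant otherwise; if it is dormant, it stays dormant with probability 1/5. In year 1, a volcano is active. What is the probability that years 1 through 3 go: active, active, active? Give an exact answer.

Year 1 is given. For each transition, use the conditional probability from the current state:
P(active | active) = 1/3; P(active | active) = 1/3.
P = 1/3 × 1/3 = 1/9.

1/9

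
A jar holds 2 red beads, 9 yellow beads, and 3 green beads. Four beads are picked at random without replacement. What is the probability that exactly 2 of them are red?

6/91

One ordering (red drawn first) has probability 2/14 × 1/13 × 12/12 × 11/11 = 264/24024 = 1/91.
There are C(4,2) = 6 such orderings, each equally likely, so P = 6 × 1/91 = 6/91.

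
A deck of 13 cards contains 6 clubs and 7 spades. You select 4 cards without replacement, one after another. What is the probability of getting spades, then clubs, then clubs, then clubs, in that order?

7/143

Each draw changes the counts, so multiply the conditional probabilities along the sequence:
P = 7/13 × 6/12 × 5/11 × 4/10 = 840/17160 = 7/143.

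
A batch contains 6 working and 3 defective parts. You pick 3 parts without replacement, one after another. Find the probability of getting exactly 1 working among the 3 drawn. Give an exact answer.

One ordering (working drawn first) has probability 6/9 × 3/8 × 2/7 = 36/504 = 1/14.
There are C(3,1) = 3 such orderings, each equally likely, so P = 3 × 1/14 = 3/14.

3/14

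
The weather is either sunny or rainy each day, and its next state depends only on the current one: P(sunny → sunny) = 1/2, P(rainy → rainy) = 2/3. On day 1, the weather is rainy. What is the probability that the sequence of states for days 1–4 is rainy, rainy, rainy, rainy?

Day 1 is given. For each transition, use the conditional probability from the current state:
P(rainy | rainy) = 2/3; P(rainy | rainy) = 2/3; P(rainy | rainy) = 2/3.
P = 2/3 × 2/3 × 2/3 = 8/27.

8/27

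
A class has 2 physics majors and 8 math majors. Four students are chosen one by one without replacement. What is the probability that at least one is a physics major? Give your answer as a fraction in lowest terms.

2/3

P(no physics majors) = 8/10 × 7/9 × 6/8 × 5/7 = 1680/5040 = 1/3.
P(at least one) = 1 − 1/3 = 2/3.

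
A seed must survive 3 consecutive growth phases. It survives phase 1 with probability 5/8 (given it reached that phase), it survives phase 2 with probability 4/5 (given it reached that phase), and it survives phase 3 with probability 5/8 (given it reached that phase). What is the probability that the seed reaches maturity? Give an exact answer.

Each stage is reached only if all earlier stages succeed, so
P = 5/8 × 4/5 × 5/8 = 100/320 = 5/16.

5/16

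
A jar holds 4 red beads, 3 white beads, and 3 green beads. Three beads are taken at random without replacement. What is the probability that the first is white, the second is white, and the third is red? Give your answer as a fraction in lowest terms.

1/30

Multiply the probability of each draw given the previous ones:
P = 3/10 × 2/9 × 4/8 = 24/720 = 1/30.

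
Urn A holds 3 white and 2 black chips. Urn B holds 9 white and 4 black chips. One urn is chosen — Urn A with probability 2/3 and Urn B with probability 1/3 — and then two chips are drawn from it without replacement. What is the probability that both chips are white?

From Urn A: P(both white) = (3/5)(2/4) = 3/10.
From Urn B: P(both white) = (9/13)(8/12) = 6/13.
Total probability = (2/3)(3/10) + (1/3)(6/13) = 23/65.

23/65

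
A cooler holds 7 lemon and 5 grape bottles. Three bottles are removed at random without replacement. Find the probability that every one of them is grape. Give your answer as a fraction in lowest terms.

P = 5/12 × 4/11 × 3/10 = 60/1320 = 1/22.

1/22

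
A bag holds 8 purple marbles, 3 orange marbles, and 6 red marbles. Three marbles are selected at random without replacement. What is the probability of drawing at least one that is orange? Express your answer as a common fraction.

79/170

P(no orange) = 14/17 × 13/16 × 12/15 = 2184/4080 = 91/170.
P(at least one) = 1 − 91/170 = 79/170.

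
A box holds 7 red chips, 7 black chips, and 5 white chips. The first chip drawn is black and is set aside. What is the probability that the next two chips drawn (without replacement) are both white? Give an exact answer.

With the first chip removed, 5 white remain out of 18.
P = 5/18 × 4/17 = 20/306 = 10/153.

10/153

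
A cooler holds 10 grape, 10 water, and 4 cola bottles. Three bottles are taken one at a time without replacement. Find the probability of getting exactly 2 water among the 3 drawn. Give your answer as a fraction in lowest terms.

315/1012

One ordering (water drawn first) has probability 10/24 × 9/23 × 14/22 = 1260/12144 = 105/1012.
There are C(3,2) = 3 such orderings, each equally likely, so P = 3 × 105/1012 = 315/1012.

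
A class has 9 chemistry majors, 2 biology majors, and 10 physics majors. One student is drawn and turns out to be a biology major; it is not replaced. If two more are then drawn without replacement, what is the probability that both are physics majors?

With the first student removed, 10 physics majors remain out of 20.
P = 10/20 × 9/19 = 90/380 = 9/38.

9/38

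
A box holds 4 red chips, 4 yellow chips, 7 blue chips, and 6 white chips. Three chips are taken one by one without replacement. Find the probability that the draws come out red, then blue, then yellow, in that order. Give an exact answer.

4/285

Multiply the probability of each draw given the previous ones:
P = 4/21 × 7/20 × 4/19 = 112/7980 = 4/285.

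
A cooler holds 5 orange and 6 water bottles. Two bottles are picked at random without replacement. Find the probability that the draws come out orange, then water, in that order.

Multiply the probability of each draw given the previous ones:
P = 5/11 × 6/10 = 30/110 = 3/11.

3/11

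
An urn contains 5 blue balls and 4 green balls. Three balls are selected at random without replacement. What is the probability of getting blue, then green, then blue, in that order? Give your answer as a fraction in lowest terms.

10/63

Chain rule:
P = 5/9 × 4/8 × 4/7 = 80/504 = 10/63.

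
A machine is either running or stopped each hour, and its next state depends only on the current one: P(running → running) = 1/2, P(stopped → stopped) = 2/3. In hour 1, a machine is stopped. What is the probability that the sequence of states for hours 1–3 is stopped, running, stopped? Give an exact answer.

Hour 1 is given. For each transition, use the conditional probability from the current state:
P(running | stopped) = 1/3; P(stopped | running) = 1/2.
P = 1/3 × 1/2 = 1/6.

1/6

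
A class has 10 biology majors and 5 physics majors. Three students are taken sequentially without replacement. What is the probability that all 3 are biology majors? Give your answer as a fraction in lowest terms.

24/91

P = 10/15 × 9/14 × 8/13 = 720/2730 = 24/91.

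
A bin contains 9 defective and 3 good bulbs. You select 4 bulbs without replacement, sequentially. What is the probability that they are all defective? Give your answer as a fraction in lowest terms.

14/55

P(every draw is defective) = 9/12 × 8/11 × 7/10 × 6/9 = 3024/11880 = 14/55.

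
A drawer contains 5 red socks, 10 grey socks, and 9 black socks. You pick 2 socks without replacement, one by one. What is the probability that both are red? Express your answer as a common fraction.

P(all red) = 5/24 × 4/23 = 20/552 = 5/138.

5/138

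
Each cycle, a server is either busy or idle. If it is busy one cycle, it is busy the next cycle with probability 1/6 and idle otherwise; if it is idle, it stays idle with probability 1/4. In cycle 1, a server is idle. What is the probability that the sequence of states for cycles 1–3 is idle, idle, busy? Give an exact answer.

Cycle 1 is given. For each transition, use the conditional probability from the current state:
P(idle | idle) = 1/4; P(busy | idle) = 3/4.
P = 1/4 × 3/4 = 3/16.

3/16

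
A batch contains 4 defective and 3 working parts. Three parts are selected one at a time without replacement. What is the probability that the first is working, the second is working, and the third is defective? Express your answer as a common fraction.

4/35

Multiply the probability of each draw given the previous ones:
P = 3/7 × 2/6 × 4/5 = 24/210 = 4/35.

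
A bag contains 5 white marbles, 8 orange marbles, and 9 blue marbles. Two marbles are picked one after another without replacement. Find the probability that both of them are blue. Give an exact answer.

12/77

P = 9/22 × 8/21 = 72/462 = 12/77.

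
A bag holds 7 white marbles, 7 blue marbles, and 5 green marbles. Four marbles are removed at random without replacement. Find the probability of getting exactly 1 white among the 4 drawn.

One ordering (white drawn first) has probability 7/19 × 12/18 × 11/17 × 10/16 = 9240/93024 = 385/3876.
There are C(4,1) = 4 such orderings, each equally likely, so P = 4 × 385/3876 = 385/969.

385/969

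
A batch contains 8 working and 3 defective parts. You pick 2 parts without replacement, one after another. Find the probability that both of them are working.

28/55

P(all working) = 8/11 × 7/10 = 56/110 = 28/55.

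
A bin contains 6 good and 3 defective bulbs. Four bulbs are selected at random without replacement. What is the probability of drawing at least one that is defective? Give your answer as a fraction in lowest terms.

P(no defective) = 6/9 × 5/8 × 4/7 × 3/6 = 360/3024 = 5/42.
P(at least one) = 1 − 5/42 = 37/42.

37/42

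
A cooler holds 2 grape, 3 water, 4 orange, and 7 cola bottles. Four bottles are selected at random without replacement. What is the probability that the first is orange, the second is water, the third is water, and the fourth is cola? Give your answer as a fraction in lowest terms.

Chain rule:
P = 4/16 × 3/15 × 2/14 × 7/13 = 168/43680 = 1/260.

1/260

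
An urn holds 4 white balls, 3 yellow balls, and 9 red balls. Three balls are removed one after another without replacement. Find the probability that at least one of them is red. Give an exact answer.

15/16

P(no red) = 7/16 × 6/15 × 5/14 = 210/3360 = 1/16.
P(at least one) = 1 − 1/16 = 15/16.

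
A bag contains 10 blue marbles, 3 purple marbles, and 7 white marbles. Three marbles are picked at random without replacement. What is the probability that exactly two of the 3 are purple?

One ordering (purple drawn first) has probability 3/20 × 2/19 × 17/18 = 102/6840 = 17/1140.
There are C(3,2) = 3 such orderings, each equally likely, so P = 3 × 17/1140 = 17/380.

17/380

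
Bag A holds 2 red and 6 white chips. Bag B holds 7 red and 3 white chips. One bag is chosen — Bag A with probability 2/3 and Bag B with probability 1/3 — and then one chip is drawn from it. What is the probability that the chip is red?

2/5

From Bag A: P(red) = 2/8.
From Bag B: P(red) = 7/10.
Total probability = (2/3)(2/8) + (1/3)(7/10) = 2/5.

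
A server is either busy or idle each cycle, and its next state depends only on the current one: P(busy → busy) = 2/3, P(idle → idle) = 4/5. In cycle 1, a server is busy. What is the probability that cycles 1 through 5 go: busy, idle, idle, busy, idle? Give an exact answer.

4/225

Cycle 1 is given. For each transition, use the conditional probability from the current state:
P(idle | busy) = 1/3; P(idle | idle) = 4/5; P(busy | idle) = 1/5; P(idle | busy) = 1/3.
P = 1/3 × 4/5 × 1/5 × 1/3 = 4/225.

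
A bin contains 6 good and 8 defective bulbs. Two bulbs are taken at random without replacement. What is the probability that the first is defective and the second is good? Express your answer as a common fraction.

24/91

Chain rule:
P = 8/14 × 6/13 = 48/182 = 24/91.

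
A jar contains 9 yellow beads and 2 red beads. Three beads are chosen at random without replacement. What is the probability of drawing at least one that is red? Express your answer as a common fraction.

P(no red) = 9/11 × 8/10 × 7/9 = 504/990 = 28/55.
P(at least one) = 1 − 28/55 = 27/55.

27/55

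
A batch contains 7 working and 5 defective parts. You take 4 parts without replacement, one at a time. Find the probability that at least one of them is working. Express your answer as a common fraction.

P(no working) = 5/12 × 4/11 × 3/10 × 2/9 = 120/11880 = 1/99.
P(at least one) = 1 − 1/99 = 98/99.

98/99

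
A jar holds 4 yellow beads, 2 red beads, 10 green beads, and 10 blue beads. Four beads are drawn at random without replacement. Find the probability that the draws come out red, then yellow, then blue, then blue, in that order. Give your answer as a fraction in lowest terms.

Each draw changes the counts, so multiply the conditional probabilities along the sequence:
P = 2/26 × 4/25 × 10/24 × 9/23 = 720/358800 = 3/1495.

3/1495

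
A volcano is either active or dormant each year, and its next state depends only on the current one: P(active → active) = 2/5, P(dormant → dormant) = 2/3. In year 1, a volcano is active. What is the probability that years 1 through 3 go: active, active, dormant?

Year 1 is given. For each transition, use the conditional probability from the current state:
P(active | active) = 2/5; P(dormant | active) = 3/5.
P = 2/5 × 3/5 = 6/25.

6/25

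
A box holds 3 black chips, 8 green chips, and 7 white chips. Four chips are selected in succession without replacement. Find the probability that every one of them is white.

7/612

P = 7/18 × 6/17 × 5/16 × 4/15 = 840/73440 = 7/612.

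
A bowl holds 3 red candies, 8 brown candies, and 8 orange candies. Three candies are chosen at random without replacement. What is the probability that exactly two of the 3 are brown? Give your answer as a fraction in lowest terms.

One ordering (brown drawn first) has probability 8/19 × 7/18 × 11/17 = 616/5814 = 308/2907.
There are C(3,2) = 3 such orderings, each equally likely, so P = 3 × 308/2907 = 308/969.

308/969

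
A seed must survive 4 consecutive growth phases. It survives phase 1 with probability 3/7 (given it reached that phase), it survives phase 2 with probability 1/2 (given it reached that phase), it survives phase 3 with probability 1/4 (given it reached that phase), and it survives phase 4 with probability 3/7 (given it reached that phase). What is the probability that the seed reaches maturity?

9/392

Each stage is reached only if all earlier stages succeed, so
P = 3/7 × 1/2 × 1/4 × 3/7 = 9/392.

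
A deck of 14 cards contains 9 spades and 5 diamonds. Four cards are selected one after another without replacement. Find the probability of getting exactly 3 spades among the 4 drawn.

One ordering (spades drawn first) has probability 9/14 × 8/13 × 7/12 × 5/11 = 2520/24024 = 15/143.
There are C(4,3) = 4 such orderings, each equally likely, so P = 4 × 15/143 = 60/143.

60/143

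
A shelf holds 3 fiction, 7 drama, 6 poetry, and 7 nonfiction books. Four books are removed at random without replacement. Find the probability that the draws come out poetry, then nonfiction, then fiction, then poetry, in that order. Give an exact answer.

3/1012

Each draw changes the counts, so multiply the conditional probabilities along the sequence:
P = 6/23 × 7/22 × 3/21 × 5/20 = 630/212520 = 3/1012.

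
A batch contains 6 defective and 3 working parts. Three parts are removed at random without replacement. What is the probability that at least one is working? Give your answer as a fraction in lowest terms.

16/21

P(no working) = 6/9 × 5/8 × 4/7 = 120/504 = 5/21.
P(at least one) = 1 − 5/21 = 16/21.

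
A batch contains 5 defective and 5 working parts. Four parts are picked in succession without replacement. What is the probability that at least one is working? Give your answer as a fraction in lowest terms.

41/42

P(no working) = 5/10 × 4/9 × 3/8 × 2/7 = 120/5040 = 1/42.
P(at least one) = 1 − 1/42 = 41/42.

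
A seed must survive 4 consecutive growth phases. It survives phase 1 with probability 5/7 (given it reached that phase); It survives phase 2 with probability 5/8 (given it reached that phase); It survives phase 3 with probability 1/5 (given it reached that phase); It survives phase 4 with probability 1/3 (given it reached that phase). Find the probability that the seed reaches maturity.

The events are sequential, so multiply the conditional probabilities:
P = 5/7 × 5/8 × 1/5 × 1/3 = 25/840 = 5/168.

5/168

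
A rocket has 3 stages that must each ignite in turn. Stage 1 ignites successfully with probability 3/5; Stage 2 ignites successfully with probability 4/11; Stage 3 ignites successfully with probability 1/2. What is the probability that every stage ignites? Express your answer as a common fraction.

6/55

Multiplying along the chain,
P = 3/5 × 4/11 × 1/2 = 12/110 = 6/55.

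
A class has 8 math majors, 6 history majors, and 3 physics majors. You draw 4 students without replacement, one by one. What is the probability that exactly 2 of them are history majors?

One ordering (history majors drawn first) has probability 6/17 × 5/16 × 11/15 × 10/14 = 3300/57120 = 55/952.
There are C(4,2) = 6 such orderings, each equally likely, so P = 6 × 55/952 = 165/476.

165/476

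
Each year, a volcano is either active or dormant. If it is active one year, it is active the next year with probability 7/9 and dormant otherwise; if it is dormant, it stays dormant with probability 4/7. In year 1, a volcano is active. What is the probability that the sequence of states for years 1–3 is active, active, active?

Year 1 is given. For each transition, use the conditional probability from the current state:
P(active | active) = 7/9; P(active | active) = 7/9.
P = 7/9 × 7/9 = 49/81.

49/81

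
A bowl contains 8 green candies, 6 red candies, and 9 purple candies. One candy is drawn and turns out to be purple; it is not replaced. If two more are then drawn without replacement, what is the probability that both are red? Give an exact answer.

5/77

After the first draw, 6 of the remaining 22 candies are red.
P = 6/22 × 5/21 = 30/462 = 5/77.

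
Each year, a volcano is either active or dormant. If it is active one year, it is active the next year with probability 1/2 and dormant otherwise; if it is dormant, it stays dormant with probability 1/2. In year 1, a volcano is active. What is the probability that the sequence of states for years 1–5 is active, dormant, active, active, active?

1/16

Year 1 is given. For each transition, use the conditional probability from the current state:
P(dormant | active) = 1/2; P(active | dormant) = 1/2; P(active | active) = 1/2; P(active | active) = 1/2.
P = 1/2 × 1/2 × 1/2 × 1/2 = 1/16.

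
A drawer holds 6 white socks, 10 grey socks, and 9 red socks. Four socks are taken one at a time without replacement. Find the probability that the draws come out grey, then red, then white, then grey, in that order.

Multiply the probability of each draw given the previous ones:
P = 10/25 × 9/24 × 6/23 × 9/22 = 4860/303600 = 81/5060.

81/5060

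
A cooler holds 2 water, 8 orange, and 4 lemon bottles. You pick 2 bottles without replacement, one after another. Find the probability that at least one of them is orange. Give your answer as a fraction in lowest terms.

76/91

P(no orange) = 6/14 × 5/13 = 30/182 = 15/91.
P(at least one) = 1 − 15/91 = 76/91.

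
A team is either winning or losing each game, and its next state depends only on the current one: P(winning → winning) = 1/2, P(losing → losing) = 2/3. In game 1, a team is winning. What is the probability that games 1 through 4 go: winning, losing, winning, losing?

Game 1 is given. For each transition, use the conditional probability from the current state:
P(losing | winning) = 1/2; P(winning | losing) = 1/3; P(losing | winning) = 1/2.
P = 1/2 × 1/3 × 1/2 = 1/12.

1/12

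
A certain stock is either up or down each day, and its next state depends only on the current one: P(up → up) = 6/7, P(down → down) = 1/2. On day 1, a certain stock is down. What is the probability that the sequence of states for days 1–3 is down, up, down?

Day 1 is given. For each transition, use the conditional probability from the current state:
P(up | down) = 1/2; P(down | up) = 1/7.
P = 1/2 × 1/7 = 1/14.

1/14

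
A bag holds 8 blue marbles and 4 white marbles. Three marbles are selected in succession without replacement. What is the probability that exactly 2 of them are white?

12/55

One ordering (white drawn first) has probability 4/12 × 3/11 × 8/10 = 96/1320 = 4/55.
There are C(3,2) = 3 such orderings, each equally likely, so P = 3 × 4/55 = 12/55.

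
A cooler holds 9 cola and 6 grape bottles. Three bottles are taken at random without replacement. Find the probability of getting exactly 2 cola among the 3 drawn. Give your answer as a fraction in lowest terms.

One ordering (cola drawn first) has probability 9/15 × 8/14 × 6/13 = 432/2730 = 72/455.
There are C(3,2) = 3 such orderings, each equally likely, so P = 3 × 72/455 = 216/455.

216/455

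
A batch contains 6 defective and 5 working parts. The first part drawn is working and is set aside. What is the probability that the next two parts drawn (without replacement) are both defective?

1/3

With the first part removed, 6 defective remain out of 10.
P = 6/10 × 5/9 = 30/90 = 1/3.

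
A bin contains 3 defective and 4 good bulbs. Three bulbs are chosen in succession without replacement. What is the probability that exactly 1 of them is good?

12/35

One ordering (good drawn first) has probability 4/7 × 3/6 × 2/5 = 24/210 = 4/35.
There are C(3,1) = 3 such orderings, each equally likely, so P = 3 × 4/35 = 12/35.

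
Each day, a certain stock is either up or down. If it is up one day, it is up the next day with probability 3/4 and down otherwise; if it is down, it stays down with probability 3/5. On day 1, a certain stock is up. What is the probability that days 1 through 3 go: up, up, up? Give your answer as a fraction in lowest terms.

9/16

Day 1 is given. For each transition, use the conditional probability from the current state:
P(up | up) = 3/4; P(up | up) = 3/4.
P = 3/4 × 3/4 = 9/16.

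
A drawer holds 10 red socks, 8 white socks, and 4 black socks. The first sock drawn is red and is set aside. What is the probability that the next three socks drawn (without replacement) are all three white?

4/95

With the first sock removed, 8 white remain out of 21.
P = 8/21 × 7/20 × 6/19 = 336/7980 = 4/95.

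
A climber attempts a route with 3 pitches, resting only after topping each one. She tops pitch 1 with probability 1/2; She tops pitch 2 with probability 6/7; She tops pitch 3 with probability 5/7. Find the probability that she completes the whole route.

15/49

The events are sequential, so multiply the conditional probabilities:
P = 1/2 × 6/7 × 5/7 = 30/98 = 15/49.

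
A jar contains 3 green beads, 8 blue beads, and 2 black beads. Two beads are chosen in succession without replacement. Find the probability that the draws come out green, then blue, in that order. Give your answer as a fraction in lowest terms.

Multiply the probability of each draw given the previous ones:
P = 3/13 × 8/12 = 24/156 = 2/13.

2/13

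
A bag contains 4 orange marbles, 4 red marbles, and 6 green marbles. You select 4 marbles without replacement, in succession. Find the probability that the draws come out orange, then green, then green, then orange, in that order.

Chain rule:
P = 4/14 × 6/13 × 5/12 × 3/11 = 360/24024 = 15/1001.

15/1001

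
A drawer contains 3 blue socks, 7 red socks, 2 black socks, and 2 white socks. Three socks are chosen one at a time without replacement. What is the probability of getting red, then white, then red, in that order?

1/26

Chain rule:
P = 7/14 × 2/13 × 6/12 = 84/2184 = 1/26.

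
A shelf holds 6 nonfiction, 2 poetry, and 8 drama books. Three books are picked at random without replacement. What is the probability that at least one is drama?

9/10

P(no drama) = 8/16 × 7/15 × 6/14 = 336/3360 = 1/10.
P(at least one) = 1 − 1/10 = 9/10.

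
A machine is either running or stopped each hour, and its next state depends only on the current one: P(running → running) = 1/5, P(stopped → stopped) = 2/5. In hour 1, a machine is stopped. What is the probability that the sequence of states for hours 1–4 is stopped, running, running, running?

Hour 1 is given. For each transition, use the conditional probability from the current state:
P(running | stopped) = 3/5; P(running | running) = 1/5; P(running | running) = 1/5.
P = 3/5 × 1/5 × 1/5 = 3/125.

3/125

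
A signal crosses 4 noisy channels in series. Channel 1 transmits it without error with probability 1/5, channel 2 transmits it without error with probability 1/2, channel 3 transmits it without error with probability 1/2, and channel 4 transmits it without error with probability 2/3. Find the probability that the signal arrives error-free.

Multiplying along the chain,
P = 1/5 × 1/2 × 1/2 × 2/3 = 2/60 = 1/30.

1/30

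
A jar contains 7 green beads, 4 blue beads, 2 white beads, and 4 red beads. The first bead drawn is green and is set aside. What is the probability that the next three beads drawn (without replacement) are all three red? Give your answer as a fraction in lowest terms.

After the first draw, 4 of the remaining 16 beads are red.
P = 4/16 × 3/15 × 2/14 = 24/3360 = 1/140.

1/140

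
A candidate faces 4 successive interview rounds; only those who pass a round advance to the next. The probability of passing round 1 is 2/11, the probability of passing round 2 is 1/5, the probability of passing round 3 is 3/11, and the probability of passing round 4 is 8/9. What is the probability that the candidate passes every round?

Each stage is reached only if all earlier stages succeed, so
P = 2/11 × 1/5 × 3/11 × 8/9 = 48/5445 = 16/1815.

16/1815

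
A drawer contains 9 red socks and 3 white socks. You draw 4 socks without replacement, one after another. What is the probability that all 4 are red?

P(every draw is red) = 9/12 × 8/11 × 7/10 × 6/9 = 3024/11880 = 14/55.

14/55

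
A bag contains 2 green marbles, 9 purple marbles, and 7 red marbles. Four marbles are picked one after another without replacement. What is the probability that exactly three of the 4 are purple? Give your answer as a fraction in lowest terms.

One ordering (purple drawn first) has probability 9/18 × 8/17 × 7/16 × 9/15 = 4536/73440 = 21/340.
There are C(4,3) = 4 such orderings, each equally likely, so P = 4 × 21/340 = 21/85.

21/85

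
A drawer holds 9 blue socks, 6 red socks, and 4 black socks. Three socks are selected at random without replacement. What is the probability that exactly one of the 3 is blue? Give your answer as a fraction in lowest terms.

One ordering (blue drawn first) has probability 9/19 × 10/18 × 9/17 = 810/5814 = 45/323.
There are C(3,1) = 3 such orderings, each equally likely, so P = 3 × 45/323 = 135/323.

135/323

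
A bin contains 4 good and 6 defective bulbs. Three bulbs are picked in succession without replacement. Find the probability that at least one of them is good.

5/6

P(no good) = 6/10 × 5/9 × 4/8 = 120/720 = 1/6.
P(at least one) = 1 − 1/6 = 5/6.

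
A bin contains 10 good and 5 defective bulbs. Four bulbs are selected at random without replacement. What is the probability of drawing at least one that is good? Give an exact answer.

272/273

P(no good) = 5/15 × 4/14 × 3/13 × 2/12 = 120/32760 = 1/273.
P(at least one) = 1 − 1/273 = 272/273.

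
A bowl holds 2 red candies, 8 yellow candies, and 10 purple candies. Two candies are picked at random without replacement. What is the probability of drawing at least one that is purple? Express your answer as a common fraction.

P(no purple) = 10/20 × 9/19 = 90/380 = 9/38.
P(at least one) = 1 − 9/38 = 29/38.

29/38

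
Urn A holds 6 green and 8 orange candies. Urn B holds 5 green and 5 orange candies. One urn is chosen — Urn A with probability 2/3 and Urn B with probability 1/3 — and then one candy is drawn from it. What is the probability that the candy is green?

From Urn A: P(green) = 6/14.
From Urn B: P(green) = 5/10.
Total probability = (2/3)(6/14) + (1/3)(5/10) = 19/42.

19/42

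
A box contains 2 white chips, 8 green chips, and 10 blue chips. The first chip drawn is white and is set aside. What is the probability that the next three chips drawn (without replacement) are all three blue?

After the first draw, 10 of the remaining 19 chips are blue.
P = 10/19 × 9/18 × 8/17 = 720/5814 = 40/323.

40/323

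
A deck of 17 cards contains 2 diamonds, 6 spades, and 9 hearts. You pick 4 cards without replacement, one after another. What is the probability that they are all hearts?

9/170

P(all hearts) = 9/17 × 8/16 × 7/15 × 6/14 = 3024/57120 = 9/170.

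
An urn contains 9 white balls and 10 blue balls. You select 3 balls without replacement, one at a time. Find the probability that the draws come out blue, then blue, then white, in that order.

Multiply the probability of each draw given the previous ones:
P = 10/19 × 9/18 × 9/17 = 810/5814 = 45/323.

45/323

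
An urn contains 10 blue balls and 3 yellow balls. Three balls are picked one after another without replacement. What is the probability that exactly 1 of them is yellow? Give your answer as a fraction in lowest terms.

135/286

One ordering (yellow drawn first) has probability 3/13 × 10/12 × 9/11 = 270/1716 = 45/286.
There are C(3,1) = 3 such orderings, each equally likely, so P = 3 × 45/286 = 135/286.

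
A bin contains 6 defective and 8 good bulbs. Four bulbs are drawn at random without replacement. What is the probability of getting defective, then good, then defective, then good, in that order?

Chain rule:
P = 6/14 × 8/13 × 5/12 × 7/11 = 1680/24024 = 10/143.

10/143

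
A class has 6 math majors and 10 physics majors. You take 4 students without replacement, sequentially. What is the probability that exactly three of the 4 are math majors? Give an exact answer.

10/91

One ordering (math majors drawn first) has probability 6/16 × 5/15 × 4/14 × 10/13 = 1200/43680 = 5/182.
There are C(4,3) = 4 such orderings, each equally likely, so P = 4 × 5/182 = 10/91.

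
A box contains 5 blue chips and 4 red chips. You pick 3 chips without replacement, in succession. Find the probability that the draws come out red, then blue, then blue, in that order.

Chain rule:
P = 4/9 × 5/8 × 4/7 = 80/504 = 10/63.

10/63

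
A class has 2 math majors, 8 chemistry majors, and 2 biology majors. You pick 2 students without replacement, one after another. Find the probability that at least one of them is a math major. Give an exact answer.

P(no math majors) = 10/12 × 9/11 = 90/132 = 15/22.
P(at least one) = 1 − 15/22 = 7/22.

7/22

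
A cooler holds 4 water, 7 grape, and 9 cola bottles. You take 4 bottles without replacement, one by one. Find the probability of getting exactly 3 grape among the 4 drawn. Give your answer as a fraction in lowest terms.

91/969

One ordering (grape drawn first) has probability 7/20 × 6/19 × 5/18 × 13/17 = 2730/116280 = 91/3876.
There are C(4,3) = 4 such orderings, each equally likely, so P = 4 × 91/3876 = 91/969.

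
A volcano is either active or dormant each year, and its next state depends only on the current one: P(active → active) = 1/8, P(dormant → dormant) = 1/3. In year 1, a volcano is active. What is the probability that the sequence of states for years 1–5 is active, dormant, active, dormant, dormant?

49/288

Year 1 is given. For each transition, use the conditional probability from the current state:
P(dormant | active) = 7/8; P(active | dormant) = 2/3; P(dormant | active) = 7/8; P(dormant | dormant) = 1/3.
P = 7/8 × 2/3 × 7/8 × 1/3 = 98/576 = 49/288.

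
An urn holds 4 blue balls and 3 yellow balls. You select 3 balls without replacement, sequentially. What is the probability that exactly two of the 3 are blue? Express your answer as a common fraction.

18/35

One ordering (blue drawn first) has probability 4/7 × 3/6 × 3/5 = 36/210 = 6/35.
There are C(3,2) = 3 such orderings, each equally likely, so P = 3 × 6/35 = 18/35.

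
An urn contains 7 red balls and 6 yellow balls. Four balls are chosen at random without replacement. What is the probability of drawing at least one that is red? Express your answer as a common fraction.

140/143

P(no red) = 6/13 × 5/12 × 4/11 × 3/10 = 360/17160 = 3/143.
P(at least one) = 1 − 3/143 = 140/143.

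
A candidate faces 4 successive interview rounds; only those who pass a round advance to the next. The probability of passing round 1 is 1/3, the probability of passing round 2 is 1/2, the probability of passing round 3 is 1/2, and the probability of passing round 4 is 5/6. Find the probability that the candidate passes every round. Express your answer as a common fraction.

5/72

The events are sequential, so multiply the conditional probabilities:
P = 1/3 × 1/2 × 1/2 × 5/6 = 5/72.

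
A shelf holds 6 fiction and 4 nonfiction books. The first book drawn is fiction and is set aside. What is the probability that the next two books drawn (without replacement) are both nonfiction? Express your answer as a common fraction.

With the first book removed, 4 nonfiction remain out of 9.
P = 4/9 × 3/8 = 12/72 = 1/6.

1/6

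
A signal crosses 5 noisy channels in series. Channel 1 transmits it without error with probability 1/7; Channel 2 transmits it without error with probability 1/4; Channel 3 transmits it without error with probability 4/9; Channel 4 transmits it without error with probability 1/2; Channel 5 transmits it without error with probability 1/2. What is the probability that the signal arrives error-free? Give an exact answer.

The events are sequential, so multiply the conditional probabilities:
P = 1/7 × 1/4 × 4/9 × 1/2 × 1/2 = 4/1008 = 1/252.

1/252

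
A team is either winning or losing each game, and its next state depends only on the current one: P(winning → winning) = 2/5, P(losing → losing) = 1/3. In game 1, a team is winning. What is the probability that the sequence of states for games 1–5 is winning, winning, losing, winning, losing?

Game 1 is given. For each transition, use the conditional probability from the current state:
P(winning | winning) = 2/5; P(losing | winning) = 3/5; P(winning | losing) = 2/3; P(losing | winning) = 3/5.
P = 2/5 × 3/5 × 2/3 × 3/5 = 36/375 = 12/125.

12/125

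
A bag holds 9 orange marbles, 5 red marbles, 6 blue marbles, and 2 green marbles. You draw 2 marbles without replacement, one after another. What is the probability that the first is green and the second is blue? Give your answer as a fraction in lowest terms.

2/77

Multiply the probability of each draw given the previous ones:
P = 2/22 × 6/21 = 12/462 = 2/77.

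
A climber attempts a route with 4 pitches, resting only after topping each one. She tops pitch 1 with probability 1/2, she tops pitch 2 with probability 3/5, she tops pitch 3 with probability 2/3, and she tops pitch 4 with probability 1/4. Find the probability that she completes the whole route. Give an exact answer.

1/20

The events are sequential, so multiply the conditional probabilities:
P = 1/2 × 3/5 × 2/3 × 1/4 = 6/120 = 1/20.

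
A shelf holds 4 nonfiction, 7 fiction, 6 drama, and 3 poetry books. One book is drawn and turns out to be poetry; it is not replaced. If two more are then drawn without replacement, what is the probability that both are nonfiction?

After the first draw, 4 of the remaining 19 books are nonfiction.
P = 4/19 × 3/18 = 12/342 = 2/57.

2/57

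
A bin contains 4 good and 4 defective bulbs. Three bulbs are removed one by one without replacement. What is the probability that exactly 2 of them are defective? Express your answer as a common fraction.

One ordering (defective drawn first) has probability 4/8 × 3/7 × 4/6 = 48/336 = 1/7.
There are C(3,2) = 3 such orderings, each equally likely, so P = 3 × 1/7 = 3/7.

3/7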